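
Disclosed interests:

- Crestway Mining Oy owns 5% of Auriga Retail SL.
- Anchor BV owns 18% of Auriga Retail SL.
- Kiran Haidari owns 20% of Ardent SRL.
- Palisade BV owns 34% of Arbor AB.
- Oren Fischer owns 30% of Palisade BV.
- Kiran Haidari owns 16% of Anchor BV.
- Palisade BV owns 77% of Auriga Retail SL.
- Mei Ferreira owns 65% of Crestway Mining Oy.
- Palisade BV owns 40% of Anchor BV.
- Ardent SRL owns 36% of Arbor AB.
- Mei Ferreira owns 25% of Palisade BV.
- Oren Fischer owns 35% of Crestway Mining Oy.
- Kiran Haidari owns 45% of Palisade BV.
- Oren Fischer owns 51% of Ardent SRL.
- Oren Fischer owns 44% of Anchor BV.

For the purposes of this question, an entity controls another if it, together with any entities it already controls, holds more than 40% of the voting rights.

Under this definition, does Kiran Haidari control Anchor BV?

Kiran holds 45% of Palisade, so Kiran controls Palisade.
Palisade and Kiran together hold 40% + 16% = 56% of Anchor, so Kiran controls Anchor.

Yes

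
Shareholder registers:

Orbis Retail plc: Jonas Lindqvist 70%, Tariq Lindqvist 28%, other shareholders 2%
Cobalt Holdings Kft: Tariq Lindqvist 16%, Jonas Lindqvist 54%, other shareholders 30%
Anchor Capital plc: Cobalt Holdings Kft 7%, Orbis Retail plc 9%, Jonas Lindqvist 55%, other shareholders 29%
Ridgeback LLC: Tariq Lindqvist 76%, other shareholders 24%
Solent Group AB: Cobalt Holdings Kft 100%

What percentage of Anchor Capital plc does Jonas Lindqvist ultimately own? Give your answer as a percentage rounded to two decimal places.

Jonas reaches Anchor along 3 paths.
Via Cobalt: 54% × 7% = 3.78%.
Via Orbis: 70% × 9% = 6.3%.
Direct stake: 55% = 55%.
Total: 3.78% + 6.3% + 55% = 65.08%.

65.08%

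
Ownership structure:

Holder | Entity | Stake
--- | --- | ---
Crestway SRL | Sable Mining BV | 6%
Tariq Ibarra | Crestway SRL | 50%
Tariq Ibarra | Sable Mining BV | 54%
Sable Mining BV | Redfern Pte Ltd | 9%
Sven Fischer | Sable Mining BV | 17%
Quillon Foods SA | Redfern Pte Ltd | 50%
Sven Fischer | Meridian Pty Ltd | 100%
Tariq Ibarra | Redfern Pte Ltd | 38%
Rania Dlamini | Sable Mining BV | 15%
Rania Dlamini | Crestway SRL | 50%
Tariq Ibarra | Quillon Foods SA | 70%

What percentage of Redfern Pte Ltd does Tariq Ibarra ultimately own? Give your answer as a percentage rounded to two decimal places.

Tariq reaches Redfern along 4 paths.
Direct stake: 38% = 38%.
Via Sable: 54% × 9% = 4.86%.
Via Crestway → Sable: 50% × 6% × 9% = 0.27%.
Via Quillon: 70% × 50% = 35%.
Total: 38% + 4.86% + 0.27% + 35% = 78.13%.

78.13%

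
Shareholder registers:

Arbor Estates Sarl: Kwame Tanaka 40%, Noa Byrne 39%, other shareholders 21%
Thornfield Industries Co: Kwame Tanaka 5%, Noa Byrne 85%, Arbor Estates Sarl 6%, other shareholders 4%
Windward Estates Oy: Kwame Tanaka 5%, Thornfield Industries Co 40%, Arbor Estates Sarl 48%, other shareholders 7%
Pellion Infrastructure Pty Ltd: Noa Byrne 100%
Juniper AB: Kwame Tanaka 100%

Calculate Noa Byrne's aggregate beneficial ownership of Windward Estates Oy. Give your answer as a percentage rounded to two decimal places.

Noa reaches Windward along 3 paths.
Via Thornfield: 85% × 40% = 34%.
Via Arbor → Thornfield: 39% × 6% × 40% = 0.936%.
Via Arbor: 39% × 48% = 18.72%.
Total: 34% + 0.936% + 18.72% = 53.656%.
Rounded: 53.66%.

53.66%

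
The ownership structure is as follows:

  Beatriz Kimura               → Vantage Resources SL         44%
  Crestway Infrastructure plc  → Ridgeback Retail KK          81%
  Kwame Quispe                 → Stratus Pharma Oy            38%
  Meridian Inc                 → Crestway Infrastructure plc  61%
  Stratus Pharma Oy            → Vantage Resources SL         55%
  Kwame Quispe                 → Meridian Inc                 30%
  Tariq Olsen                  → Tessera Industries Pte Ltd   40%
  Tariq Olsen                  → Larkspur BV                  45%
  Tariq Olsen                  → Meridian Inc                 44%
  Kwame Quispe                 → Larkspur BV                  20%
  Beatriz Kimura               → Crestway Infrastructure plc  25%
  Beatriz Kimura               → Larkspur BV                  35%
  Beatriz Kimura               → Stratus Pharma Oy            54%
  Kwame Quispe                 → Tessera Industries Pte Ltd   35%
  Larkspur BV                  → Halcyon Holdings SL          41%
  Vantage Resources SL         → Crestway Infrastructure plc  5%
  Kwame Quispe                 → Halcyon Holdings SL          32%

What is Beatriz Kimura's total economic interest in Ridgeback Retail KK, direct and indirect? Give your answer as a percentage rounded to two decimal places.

Beatriz reaches Ridgeback along 3 paths.
Via Crestway: 25% × 81% = 20.25%.
Via Stratus → Vantage → Crestway: 54% × 55% × 5% × 81% = 1.20285%.
Via Vantage → Crestway: 44% × 5% × 81% = 1.782%.
Total: 20.25% + 1.20285% + 1.782% = 23.23485%.
Rounded: 23.23%.

23.23%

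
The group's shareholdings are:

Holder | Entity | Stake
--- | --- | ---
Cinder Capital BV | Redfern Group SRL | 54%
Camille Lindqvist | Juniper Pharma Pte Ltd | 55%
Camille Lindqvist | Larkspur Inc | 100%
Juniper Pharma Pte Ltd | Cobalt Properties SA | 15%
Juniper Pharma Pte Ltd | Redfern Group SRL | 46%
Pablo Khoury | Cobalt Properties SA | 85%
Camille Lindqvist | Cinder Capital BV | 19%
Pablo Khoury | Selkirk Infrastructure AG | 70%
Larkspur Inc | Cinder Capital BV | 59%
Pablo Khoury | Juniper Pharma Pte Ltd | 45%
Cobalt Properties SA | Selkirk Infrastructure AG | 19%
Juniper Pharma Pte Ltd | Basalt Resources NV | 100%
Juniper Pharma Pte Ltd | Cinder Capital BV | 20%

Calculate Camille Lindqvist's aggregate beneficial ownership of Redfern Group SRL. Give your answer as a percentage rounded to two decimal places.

Camille reaches Redfern along 4 paths.
Via Juniper: 55% × 46% = 25.3%.
Via Cinder: 19% × 54% = 10.26%.
Via Larkspur → Cinder: 100% × 59% × 54% = 31.86%.
Via Juniper → Cinder: 55% × 20% × 54% = 5.94%.
Total: 25.3% + 10.26% + 31.86% + 5.94% = 73.36%.

73.36%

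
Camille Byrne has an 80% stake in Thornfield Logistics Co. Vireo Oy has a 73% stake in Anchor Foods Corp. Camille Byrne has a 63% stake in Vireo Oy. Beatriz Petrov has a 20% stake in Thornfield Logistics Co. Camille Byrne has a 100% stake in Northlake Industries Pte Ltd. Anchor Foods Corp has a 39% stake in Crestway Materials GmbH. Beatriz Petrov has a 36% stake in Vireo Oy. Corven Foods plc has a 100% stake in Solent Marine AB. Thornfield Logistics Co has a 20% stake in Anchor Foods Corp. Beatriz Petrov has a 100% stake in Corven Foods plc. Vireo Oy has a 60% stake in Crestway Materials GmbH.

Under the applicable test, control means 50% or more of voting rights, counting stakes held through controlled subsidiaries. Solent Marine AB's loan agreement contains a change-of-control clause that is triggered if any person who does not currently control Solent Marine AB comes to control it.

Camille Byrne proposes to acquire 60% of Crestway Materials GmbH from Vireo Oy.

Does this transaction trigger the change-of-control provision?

No

The purchase adds only to Camille's holdings (Vireo's stake shrinks), so Camille is the only person who could newly come to control Solent.
Camille holds 63% of Vireo, so Camille controls Vireo.
Camille holds 80% of Thornfield, so Camille controls Thornfield.
Vireo and Thornfield together hold 73% + 20% = 93% of Anchor, so Camille controls Anchor.
Camille holds 100% of Northlake, so Camille controls Northlake.
Anchor and Vireo together hold 39% + 60% = 99% of Crestway, so Camille controls Crestway.
Neither Camille nor any entity Camille controls holds any voting interest in Solent.
So before the transaction, Camille does not control Solent.
After the purchase, Camille holds 60% of Crestway directly, and Vireo's stake falls to 0%.
Anchor and Camille together hold 39% + 60% = 99% of Crestway, so Camille controls Crestway.
After the transaction, neither Camille nor any entity Camille controls holds a voting interest in Solent, so Camille still does not control it.
No new person acquires control, so the clause is not triggered.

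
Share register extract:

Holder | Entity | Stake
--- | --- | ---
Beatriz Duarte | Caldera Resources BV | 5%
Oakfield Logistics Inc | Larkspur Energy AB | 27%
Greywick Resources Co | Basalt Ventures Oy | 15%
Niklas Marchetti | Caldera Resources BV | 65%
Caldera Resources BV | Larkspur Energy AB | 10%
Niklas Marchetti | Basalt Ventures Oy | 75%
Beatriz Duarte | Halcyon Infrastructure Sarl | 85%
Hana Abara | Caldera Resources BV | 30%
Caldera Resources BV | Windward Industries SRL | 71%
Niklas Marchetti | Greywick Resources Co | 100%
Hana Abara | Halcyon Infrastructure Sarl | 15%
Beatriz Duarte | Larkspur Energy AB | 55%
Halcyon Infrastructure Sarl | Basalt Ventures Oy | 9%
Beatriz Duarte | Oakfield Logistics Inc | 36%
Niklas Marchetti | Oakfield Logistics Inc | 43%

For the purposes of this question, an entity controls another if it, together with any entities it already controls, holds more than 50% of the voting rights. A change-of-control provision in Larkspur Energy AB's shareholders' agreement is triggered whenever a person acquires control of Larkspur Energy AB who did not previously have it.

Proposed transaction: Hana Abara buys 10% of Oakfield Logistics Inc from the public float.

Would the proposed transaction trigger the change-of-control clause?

The purchase changes only Hana's holdings, so Hana is the only person who could newly come to control Larkspur.
Hana's largest direct stake is 30% in Caldera, which does not meet the threshold, so Hana controls no company.
Neither Hana nor any entity Hana controls holds any voting interest in Larkspur.
So before the transaction, Hana does not control Larkspur.
After the purchase, Hana holds 10% of Oakfield directly.
Hana's side now holds 10% of Oakfield, not > 50%, so Hana still does not control Oakfield.
After the transaction, neither Hana nor any entity Hana controls holds a voting interest in Larkspur, so Hana still does not control it.
No new person acquires control, so the clause is not triggered.

No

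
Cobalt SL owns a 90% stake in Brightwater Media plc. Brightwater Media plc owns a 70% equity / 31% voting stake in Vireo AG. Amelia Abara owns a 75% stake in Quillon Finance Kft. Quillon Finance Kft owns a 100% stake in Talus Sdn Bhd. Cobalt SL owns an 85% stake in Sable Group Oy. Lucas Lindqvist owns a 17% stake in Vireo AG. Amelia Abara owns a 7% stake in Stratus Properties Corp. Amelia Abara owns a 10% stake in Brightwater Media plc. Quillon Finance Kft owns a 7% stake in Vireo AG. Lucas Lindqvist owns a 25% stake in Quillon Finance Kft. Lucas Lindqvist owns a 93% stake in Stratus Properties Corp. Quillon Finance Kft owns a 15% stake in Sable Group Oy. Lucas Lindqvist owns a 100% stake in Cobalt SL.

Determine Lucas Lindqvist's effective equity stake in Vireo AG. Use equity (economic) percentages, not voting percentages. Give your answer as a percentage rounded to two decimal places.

Lucas reaches Vireo along 3 paths.
Via Cobalt → Brightwater: 100% × 90% × 70% = 63%.
Via Quillon: 25% × 7% = 1.75%.
Direct stake: 17% = 17%.
Total: 63% + 1.75% + 17% = 81.75%.

81.75%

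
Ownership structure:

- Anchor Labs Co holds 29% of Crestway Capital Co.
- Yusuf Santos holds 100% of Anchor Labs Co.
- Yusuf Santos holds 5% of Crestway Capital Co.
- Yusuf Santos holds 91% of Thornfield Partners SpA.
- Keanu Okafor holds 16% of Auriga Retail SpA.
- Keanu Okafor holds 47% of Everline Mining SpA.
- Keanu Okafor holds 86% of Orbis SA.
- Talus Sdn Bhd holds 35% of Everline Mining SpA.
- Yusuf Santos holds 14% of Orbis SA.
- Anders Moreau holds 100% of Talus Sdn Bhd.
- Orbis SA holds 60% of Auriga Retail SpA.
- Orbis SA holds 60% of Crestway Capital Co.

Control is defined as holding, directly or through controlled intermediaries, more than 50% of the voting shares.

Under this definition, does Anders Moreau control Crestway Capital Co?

Anders holds 100% of Talus, so Anders controls Talus.
Neither Anders nor any entity Anders controls holds any voting interest in Crestway.
So Anders does not control Crestway.

No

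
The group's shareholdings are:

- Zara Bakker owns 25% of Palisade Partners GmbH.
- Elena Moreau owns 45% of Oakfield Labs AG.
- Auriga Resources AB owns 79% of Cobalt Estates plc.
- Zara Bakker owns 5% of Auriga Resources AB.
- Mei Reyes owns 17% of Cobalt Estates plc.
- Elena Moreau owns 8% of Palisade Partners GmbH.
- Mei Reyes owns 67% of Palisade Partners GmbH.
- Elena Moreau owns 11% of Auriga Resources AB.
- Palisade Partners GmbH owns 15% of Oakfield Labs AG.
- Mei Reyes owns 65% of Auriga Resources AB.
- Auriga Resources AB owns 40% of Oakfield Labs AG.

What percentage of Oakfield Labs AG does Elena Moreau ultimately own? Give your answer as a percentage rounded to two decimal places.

Elena reaches Oakfield along 3 paths.
Direct stake: 45% = 45%.
Via Auriga: 11% × 40% = 4.4%.
Via Palisade: 8% × 15% = 1.2%.
Total: 45% + 4.4% + 1.2% = 50.6%.
Rounded: 50.60%.

50.60%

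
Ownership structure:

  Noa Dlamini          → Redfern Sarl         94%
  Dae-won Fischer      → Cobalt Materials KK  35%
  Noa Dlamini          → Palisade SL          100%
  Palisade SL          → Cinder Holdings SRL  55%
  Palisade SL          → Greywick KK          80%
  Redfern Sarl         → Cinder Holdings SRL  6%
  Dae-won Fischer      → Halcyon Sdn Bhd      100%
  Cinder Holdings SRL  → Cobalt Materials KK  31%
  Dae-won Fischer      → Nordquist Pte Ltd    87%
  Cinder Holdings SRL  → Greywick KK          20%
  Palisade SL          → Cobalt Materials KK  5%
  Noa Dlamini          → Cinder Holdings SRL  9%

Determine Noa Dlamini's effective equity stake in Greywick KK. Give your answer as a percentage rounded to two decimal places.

93.93%

Noa reaches Greywick along 4 paths.
Via Palisade → Cinder: 100% × 55% × 20% = 11%.
Via Cinder: 9% × 20% = 1.8%.
Via Redfern → Cinder: 94% × 6% × 20% = 1.128%.
Via Palisade: 100% × 80% = 80%.
Total: 11% + 1.8% + 1.128% + 80% = 93.928%.
Rounded: 93.93%.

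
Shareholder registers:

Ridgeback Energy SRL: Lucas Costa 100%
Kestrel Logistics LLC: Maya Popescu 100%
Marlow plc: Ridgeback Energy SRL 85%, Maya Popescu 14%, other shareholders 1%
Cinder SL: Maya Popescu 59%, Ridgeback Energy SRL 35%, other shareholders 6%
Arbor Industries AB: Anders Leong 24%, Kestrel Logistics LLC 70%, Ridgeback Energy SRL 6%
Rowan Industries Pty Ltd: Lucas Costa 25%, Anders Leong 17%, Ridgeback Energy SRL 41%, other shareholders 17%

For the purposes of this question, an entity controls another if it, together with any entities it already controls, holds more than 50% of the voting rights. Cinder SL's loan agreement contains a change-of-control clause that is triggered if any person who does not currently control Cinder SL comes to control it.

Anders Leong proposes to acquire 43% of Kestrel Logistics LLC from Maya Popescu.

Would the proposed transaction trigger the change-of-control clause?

No

The purchase adds only to Anders's holdings (Maya's stake shrinks), so Anders is the only person who could newly come to control Cinder.
Anders's largest direct stake is 24% in Arbor, which does not meet the threshold, so Anders controls no company.
Neither Anders nor any entity Anders controls holds any voting interest in Cinder.
So before the transaction, Anders does not control Cinder.
After the purchase, Anders holds 43% of Kestrel directly, and Maya's stake falls to 57%.
Anders's side now holds 43% of Kestrel, not > 50%, so Anders still does not control Kestrel.
After the transaction, neither Anders nor any entity Anders controls holds a voting interest in Cinder, so Anders still does not control it.
No new person acquires control, so the clause is not triggered.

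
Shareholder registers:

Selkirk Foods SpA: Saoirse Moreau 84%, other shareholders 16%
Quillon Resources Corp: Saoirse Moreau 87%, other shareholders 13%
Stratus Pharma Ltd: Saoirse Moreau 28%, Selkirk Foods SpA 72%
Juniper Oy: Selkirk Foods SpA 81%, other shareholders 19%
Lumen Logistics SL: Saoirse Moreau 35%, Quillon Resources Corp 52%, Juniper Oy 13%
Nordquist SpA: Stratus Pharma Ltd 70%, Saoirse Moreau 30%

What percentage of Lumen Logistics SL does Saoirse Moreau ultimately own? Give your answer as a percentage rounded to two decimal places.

Saoirse reaches Lumen along 3 paths.
Direct stake: 35% = 35%.
Via Quillon: 87% × 52% = 45.24%.
Via Selkirk → Juniper: 84% × 81% × 13% = 8.8452%.
Total: 35% + 45.24% + 8.8452% = 89.0852%.
Rounded: 89.09%.

89.09%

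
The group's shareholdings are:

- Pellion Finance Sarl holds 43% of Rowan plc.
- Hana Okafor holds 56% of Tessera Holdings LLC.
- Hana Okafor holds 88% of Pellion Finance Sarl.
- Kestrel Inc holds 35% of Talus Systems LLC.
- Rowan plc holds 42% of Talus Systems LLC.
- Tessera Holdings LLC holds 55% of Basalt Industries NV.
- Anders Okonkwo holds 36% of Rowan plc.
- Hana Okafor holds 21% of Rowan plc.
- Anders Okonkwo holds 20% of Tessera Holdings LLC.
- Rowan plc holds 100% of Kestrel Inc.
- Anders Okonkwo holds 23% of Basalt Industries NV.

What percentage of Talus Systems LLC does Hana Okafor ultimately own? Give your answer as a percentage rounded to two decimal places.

Hana reaches Talus along 4 paths.
Via Rowan: 21% × 42% = 8.82%.
Via Pellion → Rowan: 88% × 43% × 42% = 15.8928%.
Via Rowan → Kestrel: 21% × 100% × 35% = 7.35%.
Via Pellion → Rowan → Kestrel: 88% × 43% × 100% × 35% = 13.244%.
Total: 8.82% + 15.8928% + 7.35% + 13.244% = 45.3068%.
Rounded: 45.31%.

45.31%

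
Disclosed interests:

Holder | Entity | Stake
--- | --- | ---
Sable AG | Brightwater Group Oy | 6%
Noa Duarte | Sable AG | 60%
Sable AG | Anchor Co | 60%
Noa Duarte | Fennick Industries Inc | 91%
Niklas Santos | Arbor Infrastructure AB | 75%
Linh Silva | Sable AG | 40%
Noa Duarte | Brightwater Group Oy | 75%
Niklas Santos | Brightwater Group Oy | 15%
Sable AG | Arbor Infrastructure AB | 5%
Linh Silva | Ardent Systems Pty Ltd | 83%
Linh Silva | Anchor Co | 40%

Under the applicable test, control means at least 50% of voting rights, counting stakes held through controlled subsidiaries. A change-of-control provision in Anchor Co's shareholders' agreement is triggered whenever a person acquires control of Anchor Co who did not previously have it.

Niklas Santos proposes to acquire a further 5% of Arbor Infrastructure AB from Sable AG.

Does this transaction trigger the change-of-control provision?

The purchase adds only to Niklas's holdings (Sable's stake shrinks), so Niklas is the only person who could newly come to control Anchor.
Niklas holds 75% of Arbor, so Niklas controls Arbor.
Neither Niklas nor any entity Niklas controls holds any voting interest in Anchor.
So before the transaction, Niklas does not control Anchor.
After the purchase, Niklas's direct stake in Arbor rises to 75% + 5% = 80%, and Sable's stake falls to 0%.
Niklas holds 80% of Arbor, so Niklas controls Arbor.
After the transaction, neither Niklas nor any entity Niklas controls holds a voting interest in Anchor, so Niklas still does not control it.
No new person acquires control, so the clause is not triggered.

No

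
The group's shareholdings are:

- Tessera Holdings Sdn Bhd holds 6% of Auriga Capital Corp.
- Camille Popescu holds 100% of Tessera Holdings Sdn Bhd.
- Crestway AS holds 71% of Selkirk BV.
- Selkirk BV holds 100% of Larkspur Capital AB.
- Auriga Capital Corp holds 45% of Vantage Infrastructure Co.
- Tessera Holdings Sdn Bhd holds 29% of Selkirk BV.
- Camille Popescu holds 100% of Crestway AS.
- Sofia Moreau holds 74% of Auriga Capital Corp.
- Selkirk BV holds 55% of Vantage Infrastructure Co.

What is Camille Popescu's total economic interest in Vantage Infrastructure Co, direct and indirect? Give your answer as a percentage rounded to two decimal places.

Camille reaches Vantage along 3 paths.
Via Tessera → Selkirk: 100% × 29% × 55% = 15.95%.
Via Crestway → Selkirk: 100% × 71% × 55% = 39.05%.
Via Tessera → Auriga: 100% × 6% × 45% = 2.7%.
Total: 15.95% + 39.05% + 2.7% = 57.7%.
Rounded: 57.70%.

57.70%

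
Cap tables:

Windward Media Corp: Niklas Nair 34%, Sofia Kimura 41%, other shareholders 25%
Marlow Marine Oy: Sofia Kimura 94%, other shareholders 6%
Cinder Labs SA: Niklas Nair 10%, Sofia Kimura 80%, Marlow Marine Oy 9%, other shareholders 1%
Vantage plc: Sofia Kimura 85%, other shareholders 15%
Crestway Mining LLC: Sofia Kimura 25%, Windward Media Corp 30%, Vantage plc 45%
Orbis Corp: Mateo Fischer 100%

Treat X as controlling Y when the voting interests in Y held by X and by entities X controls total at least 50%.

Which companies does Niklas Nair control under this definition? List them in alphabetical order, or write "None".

None

Niklas's largest direct stake is 34% in Windward, which does not meet the threshold.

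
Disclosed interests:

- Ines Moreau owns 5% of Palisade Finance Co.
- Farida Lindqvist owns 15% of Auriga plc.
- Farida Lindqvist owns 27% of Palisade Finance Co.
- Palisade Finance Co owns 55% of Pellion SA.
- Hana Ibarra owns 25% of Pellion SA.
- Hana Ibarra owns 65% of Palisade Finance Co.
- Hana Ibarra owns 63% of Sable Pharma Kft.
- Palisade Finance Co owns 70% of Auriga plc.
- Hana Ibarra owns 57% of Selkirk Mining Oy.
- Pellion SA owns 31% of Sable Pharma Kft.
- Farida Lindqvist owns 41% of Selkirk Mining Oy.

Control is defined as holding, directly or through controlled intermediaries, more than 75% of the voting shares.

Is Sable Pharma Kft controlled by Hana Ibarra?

No

Hana's largest direct stake is 65% in Palisade, which does not meet the threshold, so Hana controls no company.
In Sable, Hana's side holds only 63%, not > 75%.
So Hana does not control Sable.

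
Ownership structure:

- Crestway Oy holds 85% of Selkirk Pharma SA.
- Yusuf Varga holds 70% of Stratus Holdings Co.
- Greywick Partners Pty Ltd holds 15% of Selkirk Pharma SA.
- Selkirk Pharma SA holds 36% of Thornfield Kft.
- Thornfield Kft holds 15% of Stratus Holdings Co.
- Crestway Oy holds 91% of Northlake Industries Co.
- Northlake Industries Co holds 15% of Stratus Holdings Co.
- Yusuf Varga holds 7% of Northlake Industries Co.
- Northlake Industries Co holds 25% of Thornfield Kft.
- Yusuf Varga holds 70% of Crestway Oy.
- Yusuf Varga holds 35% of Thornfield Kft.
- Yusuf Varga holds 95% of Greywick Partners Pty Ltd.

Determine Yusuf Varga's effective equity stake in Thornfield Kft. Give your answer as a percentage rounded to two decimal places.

79.23%

Yusuf reaches Thornfield along 5 paths.
Via Greywick → Selkirk: 95% × 15% × 36% = 5.13%.
Via Crestway → Selkirk: 70% × 85% × 36% = 21.42%.
Via Crestway → Northlake: 70% × 91% × 25% = 15.925%.
Via Northlake: 7% × 25% = 1.75%.
Direct stake: 35% = 35%.
Total: 5.13% + 21.42% + 15.925% + 1.75% + 35% = 79.225%.
Rounded: 79.23%.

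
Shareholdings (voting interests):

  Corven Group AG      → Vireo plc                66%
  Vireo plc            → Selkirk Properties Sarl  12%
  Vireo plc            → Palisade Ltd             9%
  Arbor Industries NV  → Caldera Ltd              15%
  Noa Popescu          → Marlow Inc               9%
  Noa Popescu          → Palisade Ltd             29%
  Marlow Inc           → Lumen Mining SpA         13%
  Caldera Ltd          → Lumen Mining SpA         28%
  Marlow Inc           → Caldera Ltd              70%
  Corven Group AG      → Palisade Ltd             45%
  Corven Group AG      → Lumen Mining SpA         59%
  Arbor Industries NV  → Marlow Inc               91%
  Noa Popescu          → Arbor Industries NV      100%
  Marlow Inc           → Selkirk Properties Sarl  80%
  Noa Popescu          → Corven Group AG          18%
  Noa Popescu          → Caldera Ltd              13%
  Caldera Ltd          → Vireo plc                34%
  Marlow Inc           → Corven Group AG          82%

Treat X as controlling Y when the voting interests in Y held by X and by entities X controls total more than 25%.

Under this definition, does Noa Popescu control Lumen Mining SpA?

Yes

Noa holds 100% of Arbor, so Noa controls Arbor.
Arbor and Noa together hold 91% + 9% = 100% of Marlow, so Noa controls Marlow.
Marlow and Noa together hold 82% + 18% = 100% of Corven, so Noa controls Corven.
Marlow and Noa and Arbor together hold 70% + 13% + 15% = 98% of Caldera, so Noa controls Caldera.
Caldera and Marlow and Corven together hold 28% + 13% + 59% = 100% of Lumen, so Noa controls Lumen.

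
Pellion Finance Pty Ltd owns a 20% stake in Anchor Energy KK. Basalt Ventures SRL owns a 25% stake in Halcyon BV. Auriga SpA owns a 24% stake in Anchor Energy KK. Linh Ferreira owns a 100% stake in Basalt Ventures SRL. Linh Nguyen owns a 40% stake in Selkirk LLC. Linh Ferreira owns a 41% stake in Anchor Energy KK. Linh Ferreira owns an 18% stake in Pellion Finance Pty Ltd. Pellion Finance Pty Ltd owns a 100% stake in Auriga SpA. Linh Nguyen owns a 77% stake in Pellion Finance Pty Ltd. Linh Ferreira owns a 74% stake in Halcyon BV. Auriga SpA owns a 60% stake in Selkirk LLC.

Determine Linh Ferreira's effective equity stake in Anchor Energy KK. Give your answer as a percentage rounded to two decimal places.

48.92%

Linh Ferreira reaches Anchor along 3 paths.
Via Pellion → Auriga: 18% × 100% × 24% = 4.32%.
Via Pellion: 18% × 20% = 3.6%.
Direct stake: 41% = 41%.
Total: 4.32% + 3.6% + 41% = 48.92%.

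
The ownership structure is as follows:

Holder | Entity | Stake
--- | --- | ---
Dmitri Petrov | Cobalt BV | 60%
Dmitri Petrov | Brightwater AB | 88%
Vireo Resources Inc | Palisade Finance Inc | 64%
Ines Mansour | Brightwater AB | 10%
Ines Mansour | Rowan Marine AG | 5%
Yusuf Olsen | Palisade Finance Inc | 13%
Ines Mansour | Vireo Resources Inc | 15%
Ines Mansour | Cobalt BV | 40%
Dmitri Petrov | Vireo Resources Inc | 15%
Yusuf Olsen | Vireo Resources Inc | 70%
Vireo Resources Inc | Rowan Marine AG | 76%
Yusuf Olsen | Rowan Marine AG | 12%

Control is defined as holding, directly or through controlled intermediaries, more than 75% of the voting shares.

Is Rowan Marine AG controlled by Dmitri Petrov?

No

Dmitri holds 88% of Brightwater, so Dmitri controls Brightwater.
Neither Dmitri nor any entity Dmitri controls holds any voting interest in Rowan.
So Dmitri does not control Rowan.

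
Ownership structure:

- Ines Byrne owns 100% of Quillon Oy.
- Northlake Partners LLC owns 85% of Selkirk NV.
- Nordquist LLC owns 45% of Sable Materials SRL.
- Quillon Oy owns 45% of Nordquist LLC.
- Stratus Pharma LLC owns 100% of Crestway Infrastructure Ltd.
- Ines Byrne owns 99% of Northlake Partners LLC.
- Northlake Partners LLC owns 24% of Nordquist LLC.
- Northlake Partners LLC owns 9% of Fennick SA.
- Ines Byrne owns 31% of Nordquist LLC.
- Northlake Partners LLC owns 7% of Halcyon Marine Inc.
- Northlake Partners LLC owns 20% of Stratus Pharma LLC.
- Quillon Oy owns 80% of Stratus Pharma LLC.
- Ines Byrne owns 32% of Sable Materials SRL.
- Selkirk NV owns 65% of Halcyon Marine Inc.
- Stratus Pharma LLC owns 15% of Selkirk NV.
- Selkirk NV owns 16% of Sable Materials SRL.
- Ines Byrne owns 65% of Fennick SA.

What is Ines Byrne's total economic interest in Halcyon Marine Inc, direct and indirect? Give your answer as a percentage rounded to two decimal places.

Ines reaches Halcyon along 4 paths.
Via Northlake: 99% × 7% = 6.93%.
Via Northlake → Stratus → Selkirk: 99% × 20% × 15% × 65% = 1.9305%.
Via Quillon → Stratus → Selkirk: 100% × 80% × 15% × 65% = 7.8%.
Via Northlake → Selkirk: 99% × 85% × 65% = 54.6975%.
Total: 6.93% + 1.9305% + 7.8% + 54.6975% = 71.358%.
Rounded: 71.36%.

71.36%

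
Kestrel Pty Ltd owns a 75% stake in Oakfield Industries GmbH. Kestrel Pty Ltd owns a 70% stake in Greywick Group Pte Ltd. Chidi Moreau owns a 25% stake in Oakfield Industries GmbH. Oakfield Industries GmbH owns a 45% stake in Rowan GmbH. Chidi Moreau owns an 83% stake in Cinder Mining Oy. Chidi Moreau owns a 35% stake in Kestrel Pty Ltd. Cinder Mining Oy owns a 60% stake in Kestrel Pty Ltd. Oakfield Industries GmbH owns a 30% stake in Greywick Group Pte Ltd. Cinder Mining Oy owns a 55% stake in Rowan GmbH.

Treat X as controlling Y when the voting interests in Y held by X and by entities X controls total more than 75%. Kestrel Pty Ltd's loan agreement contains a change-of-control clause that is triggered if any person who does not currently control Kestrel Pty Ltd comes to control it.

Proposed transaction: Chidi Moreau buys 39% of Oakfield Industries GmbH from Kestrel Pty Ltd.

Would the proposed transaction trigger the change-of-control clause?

The purchase adds only to Chidi's holdings (Kestrel's stake shrinks), so Chidi is the only person who could newly come to control Kestrel.
Chidi holds 83% of Cinder, so Chidi controls Cinder.
Cinder and Chidi together hold 60% + 35% = 95% of Kestrel, so Chidi controls Kestrel.
So Chidi already controls Kestrel before the transaction.
After the purchase, Chidi's direct stake in Oakfield rises to 25% + 39% = 64%, and Kestrel's stake falls to 36%.
Chidi controlled Kestrel already, so this is not a new person acquiring control; every other person's position is unchanged or reduced.
No new person acquires control, so the clause is not triggered.

No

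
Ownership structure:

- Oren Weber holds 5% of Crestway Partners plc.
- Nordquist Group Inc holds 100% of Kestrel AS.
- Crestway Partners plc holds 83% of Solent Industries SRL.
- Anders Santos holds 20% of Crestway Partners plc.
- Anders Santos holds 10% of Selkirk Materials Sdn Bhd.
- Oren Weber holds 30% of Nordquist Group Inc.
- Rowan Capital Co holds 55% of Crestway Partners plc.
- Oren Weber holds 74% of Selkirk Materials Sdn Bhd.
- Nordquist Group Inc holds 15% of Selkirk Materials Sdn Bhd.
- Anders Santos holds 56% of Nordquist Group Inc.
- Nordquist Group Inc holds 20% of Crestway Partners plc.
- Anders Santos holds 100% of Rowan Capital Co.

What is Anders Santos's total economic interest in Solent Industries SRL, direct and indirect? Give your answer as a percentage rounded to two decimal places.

Anders reaches Solent along 3 paths.
Via Crestway: 20% × 83% = 16.6%.
Via Nordquist → Crestway: 56% × 20% × 83% = 9.296%.
Via Rowan → Crestway: 100% × 55% × 83% = 45.65%.
Total: 16.6% + 9.296% + 45.65% = 71.546%.
Rounded: 71.55%.

71.55%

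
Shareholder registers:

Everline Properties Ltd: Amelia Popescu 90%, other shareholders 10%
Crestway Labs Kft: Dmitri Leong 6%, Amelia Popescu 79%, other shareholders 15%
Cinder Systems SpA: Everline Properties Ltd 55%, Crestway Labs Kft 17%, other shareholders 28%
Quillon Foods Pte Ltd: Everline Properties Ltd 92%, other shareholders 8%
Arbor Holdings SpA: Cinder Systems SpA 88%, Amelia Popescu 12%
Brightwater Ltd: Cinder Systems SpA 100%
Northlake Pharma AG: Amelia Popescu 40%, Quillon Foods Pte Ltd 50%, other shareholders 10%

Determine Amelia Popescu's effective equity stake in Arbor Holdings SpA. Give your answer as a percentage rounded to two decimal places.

67.38%

Amelia reaches Arbor along 3 paths.
Via Everline → Cinder: 90% × 55% × 88% = 43.56%.
Via Crestway → Cinder: 79% × 17% × 88% = 11.8184%.
Direct stake: 12% = 12%.
Total: 43.56% + 11.8184% + 12% = 67.3784%.
Rounded: 67.38%.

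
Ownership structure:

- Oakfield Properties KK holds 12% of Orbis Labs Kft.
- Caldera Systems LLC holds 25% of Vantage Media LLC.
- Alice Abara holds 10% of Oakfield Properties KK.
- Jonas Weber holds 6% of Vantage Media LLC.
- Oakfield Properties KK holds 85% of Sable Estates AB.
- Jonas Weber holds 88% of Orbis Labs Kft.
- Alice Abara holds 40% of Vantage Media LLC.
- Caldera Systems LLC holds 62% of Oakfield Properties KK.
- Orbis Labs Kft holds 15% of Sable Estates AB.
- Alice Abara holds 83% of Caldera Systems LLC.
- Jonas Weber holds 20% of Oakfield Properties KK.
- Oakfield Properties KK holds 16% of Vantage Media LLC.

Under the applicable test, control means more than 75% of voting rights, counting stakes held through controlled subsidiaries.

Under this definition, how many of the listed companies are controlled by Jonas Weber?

1

Jonas holds 88% of Orbis, so Jonas controls Orbis.
No other company's threshold is met.
Jonas controls 1 company.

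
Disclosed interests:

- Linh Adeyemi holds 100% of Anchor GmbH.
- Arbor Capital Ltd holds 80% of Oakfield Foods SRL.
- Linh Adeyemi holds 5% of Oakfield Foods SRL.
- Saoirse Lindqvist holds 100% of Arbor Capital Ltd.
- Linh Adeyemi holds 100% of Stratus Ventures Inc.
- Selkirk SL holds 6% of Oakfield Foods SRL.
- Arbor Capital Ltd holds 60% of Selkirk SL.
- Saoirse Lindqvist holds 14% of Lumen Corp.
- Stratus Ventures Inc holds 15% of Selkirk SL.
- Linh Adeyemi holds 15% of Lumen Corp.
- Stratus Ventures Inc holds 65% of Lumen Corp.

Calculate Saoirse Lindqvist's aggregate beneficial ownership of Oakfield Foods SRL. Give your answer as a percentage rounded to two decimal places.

83.60%

Saoirse reaches Oakfield along 2 paths.
Via Arbor: 100% × 80% = 80%.
Via Arbor → Selkirk: 100% × 60% × 6% = 3.6%.
Total: 80% + 3.6% = 83.6%.
Rounded: 83.60%.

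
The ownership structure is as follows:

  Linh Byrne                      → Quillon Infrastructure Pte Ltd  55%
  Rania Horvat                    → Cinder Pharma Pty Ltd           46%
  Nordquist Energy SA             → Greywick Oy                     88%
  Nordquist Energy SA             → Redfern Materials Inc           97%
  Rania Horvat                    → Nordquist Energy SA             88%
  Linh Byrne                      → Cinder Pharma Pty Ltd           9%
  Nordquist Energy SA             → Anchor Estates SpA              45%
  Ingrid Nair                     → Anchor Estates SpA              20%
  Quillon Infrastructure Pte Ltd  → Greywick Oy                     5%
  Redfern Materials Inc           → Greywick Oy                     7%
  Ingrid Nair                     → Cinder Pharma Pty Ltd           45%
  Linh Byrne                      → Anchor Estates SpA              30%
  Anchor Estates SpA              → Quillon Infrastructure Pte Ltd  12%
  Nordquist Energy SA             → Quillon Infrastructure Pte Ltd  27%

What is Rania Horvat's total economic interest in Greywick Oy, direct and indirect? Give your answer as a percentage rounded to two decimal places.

Rania reaches Greywick along 4 paths.
Via Nordquist → Redfern: 88% × 97% × 7% = 5.9752%.
Via Nordquist: 88% × 88% = 77.44%.
Via Nordquist → Anchor → Quillon: 88% × 45% × 12% × 5% = 0.2376%.
Via Nordquist → Quillon: 88% × 27% × 5% = 1.188%.
Total: 5.9752% + 77.44% + 0.2376% + 1.188% = 84.8408%.
Rounded: 84.84%.

84.84%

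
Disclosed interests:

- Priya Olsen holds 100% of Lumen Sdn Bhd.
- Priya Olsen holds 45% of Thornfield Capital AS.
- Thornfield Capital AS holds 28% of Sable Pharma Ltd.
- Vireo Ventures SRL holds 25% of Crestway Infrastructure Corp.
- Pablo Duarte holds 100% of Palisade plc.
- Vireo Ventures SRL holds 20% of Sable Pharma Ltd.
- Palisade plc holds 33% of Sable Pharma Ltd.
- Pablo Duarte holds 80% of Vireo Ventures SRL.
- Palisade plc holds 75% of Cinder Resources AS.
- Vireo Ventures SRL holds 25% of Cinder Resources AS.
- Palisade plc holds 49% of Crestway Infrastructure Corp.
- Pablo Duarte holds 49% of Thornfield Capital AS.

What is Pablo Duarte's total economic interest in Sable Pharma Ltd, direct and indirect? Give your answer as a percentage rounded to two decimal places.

62.72%

Pablo reaches Sable along 3 paths.
Via Palisade: 100% × 33% = 33%.
Via Thornfield: 49% × 28% = 13.72%.
Via Vireo: 80% × 20% = 16%.
Total: 33% + 13.72% + 16% = 62.72%.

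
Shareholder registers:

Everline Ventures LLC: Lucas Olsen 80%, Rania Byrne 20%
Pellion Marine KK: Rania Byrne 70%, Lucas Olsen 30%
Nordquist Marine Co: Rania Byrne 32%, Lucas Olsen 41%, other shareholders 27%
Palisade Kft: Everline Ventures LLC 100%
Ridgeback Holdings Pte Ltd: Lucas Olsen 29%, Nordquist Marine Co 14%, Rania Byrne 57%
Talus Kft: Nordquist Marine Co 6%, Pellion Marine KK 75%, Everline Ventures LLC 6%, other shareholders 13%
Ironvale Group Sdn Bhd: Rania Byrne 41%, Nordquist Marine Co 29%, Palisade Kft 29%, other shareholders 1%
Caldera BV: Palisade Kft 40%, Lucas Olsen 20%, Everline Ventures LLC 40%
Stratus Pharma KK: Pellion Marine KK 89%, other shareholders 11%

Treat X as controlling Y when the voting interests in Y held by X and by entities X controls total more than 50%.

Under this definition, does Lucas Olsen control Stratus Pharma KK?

No

Lucas holds 80% of Everline, so Lucas controls Everline.
Everline holds 100% of Palisade, so Lucas controls Palisade.
Palisade and Lucas and Everline together hold 40% + 20% + 40% = 100% of Caldera, so Lucas controls Caldera.
Neither Lucas nor any entity Lucas controls holds any voting interest in Stratus.
So Lucas does not control Stratus.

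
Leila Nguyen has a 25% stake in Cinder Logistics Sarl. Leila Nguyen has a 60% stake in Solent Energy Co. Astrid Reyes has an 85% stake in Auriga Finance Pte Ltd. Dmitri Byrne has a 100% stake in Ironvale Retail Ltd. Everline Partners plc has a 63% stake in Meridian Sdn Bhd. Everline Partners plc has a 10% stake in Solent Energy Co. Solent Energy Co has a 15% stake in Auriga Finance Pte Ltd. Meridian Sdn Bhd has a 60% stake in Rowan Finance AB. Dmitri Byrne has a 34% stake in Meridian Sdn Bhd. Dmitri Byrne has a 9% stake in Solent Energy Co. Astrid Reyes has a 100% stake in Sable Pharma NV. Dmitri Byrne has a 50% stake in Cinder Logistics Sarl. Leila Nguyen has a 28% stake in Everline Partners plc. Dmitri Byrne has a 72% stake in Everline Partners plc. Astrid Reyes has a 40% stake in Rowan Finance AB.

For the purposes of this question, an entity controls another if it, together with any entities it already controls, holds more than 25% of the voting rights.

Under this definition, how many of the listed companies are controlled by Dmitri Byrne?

Dmitri holds 72% of Everline, so Dmitri controls Everline.
Dmitri holds 50% of Cinder, so Dmitri controls Cinder.
Everline and Dmitri together hold 63% + 34% = 97% of Meridian, so Dmitri controls Meridian.
Meridian holds 60% of Rowan, so Dmitri controls Rowan.
Dmitri holds 100% of Ironvale, so Dmitri controls Ironvale.
No other company's threshold is met.
Dmitri controls 5 companies.

5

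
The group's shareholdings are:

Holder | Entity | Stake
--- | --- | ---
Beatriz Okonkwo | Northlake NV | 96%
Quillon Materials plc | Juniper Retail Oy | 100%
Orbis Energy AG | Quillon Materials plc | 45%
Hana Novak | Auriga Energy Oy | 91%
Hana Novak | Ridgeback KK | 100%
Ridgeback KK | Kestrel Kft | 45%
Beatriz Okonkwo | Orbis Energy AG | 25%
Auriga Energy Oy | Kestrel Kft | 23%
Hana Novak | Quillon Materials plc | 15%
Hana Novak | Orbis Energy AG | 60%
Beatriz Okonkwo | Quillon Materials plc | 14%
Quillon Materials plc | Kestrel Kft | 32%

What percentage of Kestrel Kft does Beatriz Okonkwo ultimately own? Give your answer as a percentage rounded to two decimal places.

Beatriz reaches Kestrel along 2 paths.
Via Quillon: 14% × 32% = 4.48%.
Via Orbis → Quillon: 25% × 45% × 32% = 3.6%.
Total: 4.48% + 3.6% = 8.08%.

8.08%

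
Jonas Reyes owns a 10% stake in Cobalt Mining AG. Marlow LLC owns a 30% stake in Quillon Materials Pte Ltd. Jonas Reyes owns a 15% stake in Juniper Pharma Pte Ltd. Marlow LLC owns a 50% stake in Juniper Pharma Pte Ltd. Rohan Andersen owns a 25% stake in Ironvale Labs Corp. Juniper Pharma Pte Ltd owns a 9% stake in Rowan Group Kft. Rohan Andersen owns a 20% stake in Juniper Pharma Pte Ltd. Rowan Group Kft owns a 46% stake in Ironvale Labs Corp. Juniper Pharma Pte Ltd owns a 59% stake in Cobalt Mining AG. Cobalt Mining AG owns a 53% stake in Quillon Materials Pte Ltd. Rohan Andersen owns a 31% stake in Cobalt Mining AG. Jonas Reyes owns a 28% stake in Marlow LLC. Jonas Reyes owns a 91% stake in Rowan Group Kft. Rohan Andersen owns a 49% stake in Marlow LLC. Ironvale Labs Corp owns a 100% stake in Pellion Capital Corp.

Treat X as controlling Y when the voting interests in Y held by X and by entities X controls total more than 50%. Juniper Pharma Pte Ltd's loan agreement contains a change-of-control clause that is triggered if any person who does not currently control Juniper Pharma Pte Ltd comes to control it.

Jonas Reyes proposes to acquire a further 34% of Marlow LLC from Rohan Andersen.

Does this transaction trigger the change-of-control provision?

Yes

The purchase adds only to Jonas's holdings (Rohan's stake shrinks), so Jonas is the only person who could newly come to control Juniper.
Jonas holds 91% of Rowan, so Jonas controls Rowan.
In Juniper, Jonas's side holds only 15%, not > 50%.
So before the transaction, Jonas does not control Juniper.
After the purchase, Jonas's direct stake in Marlow rises to 28% + 34% = 62%, and Rohan's stake falls to 15%.
Jonas holds 62% of Marlow, so Jonas controls Marlow.
Marlow and Jonas together hold 50% + 15% = 65% of Juniper, so Jonas controls Juniper.
Jonas did not control Juniper before and does after, so the clause is triggered.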